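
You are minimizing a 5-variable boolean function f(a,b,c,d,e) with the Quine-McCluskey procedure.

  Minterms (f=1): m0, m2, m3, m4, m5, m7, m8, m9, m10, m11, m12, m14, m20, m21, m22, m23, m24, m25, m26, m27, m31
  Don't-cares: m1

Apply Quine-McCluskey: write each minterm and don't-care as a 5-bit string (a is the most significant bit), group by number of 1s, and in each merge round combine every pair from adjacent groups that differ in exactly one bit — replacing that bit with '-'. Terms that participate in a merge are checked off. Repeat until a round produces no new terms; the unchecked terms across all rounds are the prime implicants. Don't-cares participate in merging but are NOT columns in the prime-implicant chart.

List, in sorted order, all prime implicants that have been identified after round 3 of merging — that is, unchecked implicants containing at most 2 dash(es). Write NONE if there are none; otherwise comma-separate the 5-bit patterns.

[col 0] 00000*, 00001*, 00010*, 00011*, 00100*, 00101*, 00111*, 01000*, 01001*, 01010*, 01011*, 01100*, 01110*, 10100*, 10101*, 10110*, 10111*, 11000*, 11001*, 11010*, 11011*, 11111*
[col 1] -0100*, -0101*, -0111*, -1000*, -1001*, -1010*, -1011*, 0-000*, 0-001*, 0-010*, 0-011*, 0-100*, 00-00*, 00-01*, 00-11*, 000-0*, 000-1*, 0000-*, 0001-*, 001-1*, 0010-*, 01-00*, 01-10*, 010-0*, 010-1*, 0100-*, 0101-*, 011-0*, 1-111, 101-0*, 101-1*, 1010-*, 1011-*, 11-11, 110-0*, 110-1*, 1100-*, 1101-*
[col 2] -01-1, -010-, -10-0*, -10-1*, -100-*, -101-*, 0--00, 0-0-0*, 0-0-1*, 0-00-*, 0-01-*, 00--1, 00-0-, 000--*, 01--0, 010--*, 101--, 110--*
[col 3] -10--, 0-0--
Prime implicants: -01-1, -010-, -10--, 0--00, 0-0--, 00--1, 00-0-, 01--0, 1-111, 101--, 11-11

-01-1, -010-, 0--00, 00--1, 00-0-, 01--0, 1-111, 101--, 11-11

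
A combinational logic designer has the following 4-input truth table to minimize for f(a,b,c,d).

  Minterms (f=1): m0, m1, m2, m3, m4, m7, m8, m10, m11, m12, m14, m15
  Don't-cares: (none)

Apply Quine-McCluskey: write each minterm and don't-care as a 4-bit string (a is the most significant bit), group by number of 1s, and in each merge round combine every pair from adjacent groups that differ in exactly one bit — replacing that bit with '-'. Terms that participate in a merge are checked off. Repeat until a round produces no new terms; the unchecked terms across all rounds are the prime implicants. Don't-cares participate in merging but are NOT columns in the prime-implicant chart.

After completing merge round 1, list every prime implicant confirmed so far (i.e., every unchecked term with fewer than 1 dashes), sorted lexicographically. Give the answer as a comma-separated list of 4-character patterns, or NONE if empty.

size-2^0 implicants → 0000(✓)  0001(✓)  0010(✓)  0011(✓)  0100(✓)  0111(✓)  1000(✓)  1010(✓)  1011(✓)  1100(✓)  1110(✓)  1111(✓)
size-2^1 implicants → -000(✓)  -010(✓)  -011(✓)  -100(✓)  -111(✓)  0-00(✓)  0-11(✓)  00-0(✓)  00-1(✓)  000-(✓)  001-(✓)  1-00(✓)  1-10(✓)  1-11(✓)  10-0(✓)  101-(✓)  11-0(✓)  111-(✓)
size-2^2 implicants → --00  --11  -0-0  -01-  00--  1--0  1-1-
Unchecked terms (primes): --00, --11, -0-0, -01-, 00--, 1--0, 1-1-

NONE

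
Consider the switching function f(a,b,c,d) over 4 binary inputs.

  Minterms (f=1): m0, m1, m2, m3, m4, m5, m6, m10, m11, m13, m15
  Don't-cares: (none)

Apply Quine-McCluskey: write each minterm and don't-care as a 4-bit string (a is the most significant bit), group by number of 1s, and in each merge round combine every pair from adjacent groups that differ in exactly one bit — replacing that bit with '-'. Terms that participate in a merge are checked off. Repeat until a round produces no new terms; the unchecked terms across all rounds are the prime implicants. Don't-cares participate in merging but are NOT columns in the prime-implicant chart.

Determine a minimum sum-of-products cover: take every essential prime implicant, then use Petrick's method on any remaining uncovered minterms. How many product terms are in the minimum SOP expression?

Round 0: 0000✓ 0001✓ 0010✓ 0011✓ 0100✓ 0101✓ 0110✓ 1010✓ 1011✓ 1101✓ 1111✓
Round 1: -010✓ -011✓ -101 0-00✓ 0-01✓ 0-10✓ 00-0✓ 00-1✓ 000-✓ 001-✓ 01-0✓ 010-✓ 1-11 101-✓ 11-1
Round 2: -01- 0--0 0-0- 00--
PIs = {-01-, -101, 0--0, 0-0-, 00--, 1-11, 11-1}
Coverage chart:
  m0: 0--0,0-0-,00--
  m1: 0-0-,00--
  m2: -01-,0--0,00--
  m3: -01-,00--
  m4: 0--0,0-0-
  m5: -101,0-0-
  m6: 0--0 ←essential
  m10: -01- ←essential
  m11: -01-,1-11
  m13: -101,11-1
  m15: 1-11,11-1
Essential: -01-, 0--0
Petrick residual → 0-0-, 11-1
Min cover (4 terms): b'c + a'd' + a'c' + abd

4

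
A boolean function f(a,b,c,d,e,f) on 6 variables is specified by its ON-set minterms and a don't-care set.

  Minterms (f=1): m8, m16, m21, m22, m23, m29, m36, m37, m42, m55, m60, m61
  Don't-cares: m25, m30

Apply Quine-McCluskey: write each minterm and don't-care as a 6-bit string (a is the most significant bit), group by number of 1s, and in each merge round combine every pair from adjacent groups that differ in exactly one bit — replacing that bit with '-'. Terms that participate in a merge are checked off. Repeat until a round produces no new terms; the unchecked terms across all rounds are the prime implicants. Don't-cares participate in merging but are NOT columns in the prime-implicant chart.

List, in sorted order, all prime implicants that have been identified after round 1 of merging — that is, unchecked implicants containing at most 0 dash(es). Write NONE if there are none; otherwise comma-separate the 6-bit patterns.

size-2^0 implicants → 001000  010000  010101(✓)  010110(✓)  010111(✓)  011001(✓)  011101(✓)  011110(✓)  100100(✓)  100101(✓)  101010  110111(✓)  111100(✓)  111101(✓)
size-2^1 implicants → -10111  -11101  01-101  01-110  0101-1  01011-  011-01  10010-  11110-
Unchecked terms (primes): -10111, -11101, 001000, 01-101, 01-110, 010000, 0101-1, 01011-, 011-01, 10010-, 101010, 11110-

001000, 010000, 101010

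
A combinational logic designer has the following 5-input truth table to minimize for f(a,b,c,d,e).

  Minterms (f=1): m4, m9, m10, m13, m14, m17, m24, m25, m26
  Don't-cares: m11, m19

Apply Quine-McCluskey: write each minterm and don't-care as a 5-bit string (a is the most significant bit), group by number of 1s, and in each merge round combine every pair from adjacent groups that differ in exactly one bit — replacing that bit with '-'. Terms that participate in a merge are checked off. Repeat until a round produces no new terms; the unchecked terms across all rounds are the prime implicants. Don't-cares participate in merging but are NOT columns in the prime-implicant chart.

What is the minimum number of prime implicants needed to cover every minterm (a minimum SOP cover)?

5

[col 0] 00100, 01001*, 01010*, 01011*, 01101*, 01110*, 10001*, 10011*, 11000*, 11001*, 11010*
[col 1] -1001, -1010, 01-01, 01-10, 010-1, 0101-, 1-001, 100-1, 110-0, 1100-
Prime implicants: -1001, -1010, 00100, 01-01, 01-10, 010-1, 0101-, 1-001, 100-1, 110-0, 1100-
PI chart (minterm → PIs covering it):
  4 | 00100  (sole → essential)
  9 | -1001,01-01,010-1
  10 | -1010,01-10,0101-
  13 | 01-01  (sole → essential)
  14 | 01-10  (sole → essential)
  17 | 1-001,100-1
  24 | 110-0,1100-
  25 | -1001,1-001,1100-
  26 | -1010,110-0
Essential prime implicants: 00100, 01-01, 01-10
Petrick residual → 1-001, 110-0
Minimum SOP uses 5 PIs: a'b'cd'e' + a'bd'e + a'bde' + ac'd'e + abc'e'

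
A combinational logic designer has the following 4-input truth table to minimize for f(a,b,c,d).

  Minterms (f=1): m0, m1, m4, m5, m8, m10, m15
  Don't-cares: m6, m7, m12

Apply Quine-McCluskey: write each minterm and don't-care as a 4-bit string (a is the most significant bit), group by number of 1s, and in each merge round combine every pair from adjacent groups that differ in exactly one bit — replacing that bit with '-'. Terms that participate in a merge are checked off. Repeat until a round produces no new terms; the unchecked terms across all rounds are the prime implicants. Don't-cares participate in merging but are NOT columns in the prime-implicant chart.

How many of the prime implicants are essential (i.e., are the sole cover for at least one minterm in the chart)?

[col 0] 0000*, 0001*, 0100*, 0101*, 0110*, 0111*, 1000*, 1010*, 1100*, 1111*
[col 1] -000*, -100*, -111, 0-00*, 0-01*, 000-*, 01-0*, 01-1*, 010-*, 011-*, 1-00*, 10-0
[col 2] --00, 0-0-, 01--
Prime implicants: --00, -111, 0-0-, 01--, 10-0
PI chart (minterm → PIs covering it):
  0 | --00,0-0-
  1 | 0-0-  (sole → essential)
  4 | --00,0-0-,01--
  5 | 0-0-,01--
  8 | --00,10-0
  10 | 10-0  (sole → essential)
  15 | -111  (sole → essential)
Essential prime implicants: -111, 0-0-, 10-0

3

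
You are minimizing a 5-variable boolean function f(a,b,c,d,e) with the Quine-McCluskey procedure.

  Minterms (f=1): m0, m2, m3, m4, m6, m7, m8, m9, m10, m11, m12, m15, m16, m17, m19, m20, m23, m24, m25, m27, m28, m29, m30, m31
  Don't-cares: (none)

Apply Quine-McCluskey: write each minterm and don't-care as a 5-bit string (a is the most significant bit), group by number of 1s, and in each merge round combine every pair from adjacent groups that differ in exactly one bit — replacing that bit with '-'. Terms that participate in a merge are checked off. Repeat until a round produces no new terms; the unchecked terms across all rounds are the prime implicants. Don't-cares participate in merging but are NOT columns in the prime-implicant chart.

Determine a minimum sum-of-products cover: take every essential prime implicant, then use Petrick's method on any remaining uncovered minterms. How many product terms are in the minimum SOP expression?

6

[col 0] 00000*, 00010*, 00011*, 00100*, 00110*, 00111*, 01000*, 01001*, 01010*, 01011*, 01100*, 01111*, 10000*, 10001*, 10011*, 10100*, 10111*, 11000*, 11001*, 11011*, 11100*, 11101*, 11110*, 11111*
[col 1] -0000*, -0011*, -0100*, -0111*, -1000*, -1001*, -1011*, -1100*, -1111*, 0-000*, 0-010*, 0-011*, 0-100*, 0-111*, 00-00*, 00-10*, 00-11*, 000-0*, 0001-*, 001-0*, 0011-*, 01-00*, 01-11*, 010-0*, 010-1*, 0100-*, 0101-*, 1-000*, 1-001*, 1-011*, 1-100*, 1-111*, 10-00*, 10-11*, 100-1*, 1000-*, 11-00*, 11-01*, 11-11*, 110-1*, 1100-*, 111-0*, 111-1*, 1110-*, 1111-*
[col 2] --000*, --011*, --100*, --111*, -0-00*, -0-11*, -1-00*, -1-11*, -10-1, -100-, 0--00*, 0--11*, 0-0-0, 0-01-, 00--0, 00-1-, 010--, 1--00*, 1--11*, 1-0-1, 1-00-, 11--1, 11-0-, 111--
[col 3] ---00, ---11
Prime implicants: ---00, ---11, -10-1, -100-, 0-0-0, 0-01-, 00--0, 00-1-, 010--, 1-0-1, 1-00-, 11--1, 11-0-, 111--
PI chart (minterm → PIs covering it):
  0 | ---00,0-0-0,00--0
  2 | 0-0-0,0-01-,00--0,00-1-
  3 | ---11,0-01-,00-1-
  4 | ---00,00--0
  6 | 00--0,00-1-
  7 | ---11,00-1-
  8 | ---00,-100-,0-0-0,010--
  9 | -10-1,-100-,010--
  10 | 0-0-0,0-01-,010--
  11 | ---11,-10-1,0-01-,010--
  12 | ---00  (sole → essential)
  15 | ---11  (sole → essential)
  16 | ---00,1-00-
  17 | 1-0-1,1-00-
  19 | ---11,1-0-1
  20 | ---00  (sole → essential)
  23 | ---11  (sole → essential)
  24 | ---00,-100-,1-00-,11-0-
  25 | -10-1,-100-,1-0-1,1-00-,11--1,11-0-
  27 | ---11,-10-1,1-0-1,11--1
  28 | ---00,11-0-,111--
  29 | 11--1,11-0-,111--
  30 | 111--  (sole → essential)
  31 | ---11,11--1,111--
Essential prime implicants: ---00, ---11, 111--
Petrick residual → 00--0, 010--, 1-0-1
Minimum SOP uses 6 PIs: d'e' + de + a'b'e' + a'bc' + ac'e + abc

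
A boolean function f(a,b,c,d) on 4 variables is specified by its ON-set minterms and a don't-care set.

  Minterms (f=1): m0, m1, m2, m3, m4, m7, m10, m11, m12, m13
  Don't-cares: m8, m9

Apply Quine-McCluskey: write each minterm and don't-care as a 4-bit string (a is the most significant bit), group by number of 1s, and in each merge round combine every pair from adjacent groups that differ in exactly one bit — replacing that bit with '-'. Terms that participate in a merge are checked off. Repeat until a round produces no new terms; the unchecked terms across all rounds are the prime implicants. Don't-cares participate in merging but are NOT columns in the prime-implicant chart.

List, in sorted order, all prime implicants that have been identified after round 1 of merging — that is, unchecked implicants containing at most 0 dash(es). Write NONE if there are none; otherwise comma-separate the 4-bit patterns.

NONE

size-2^0 implicants → 0000(✓)  0001(✓)  0010(✓)  0011(✓)  0100(✓)  0111(✓)  1000(✓)  1001(✓)  1010(✓)  1011(✓)  1100(✓)  1101(✓)
size-2^1 implicants → -000(✓)  -001(✓)  -010(✓)  -011(✓)  -100(✓)  0-00(✓)  0-11  00-0(✓)  00-1(✓)  000-(✓)  001-(✓)  1-00(✓)  1-01(✓)  10-0(✓)  10-1(✓)  100-(✓)  101-(✓)  110-(✓)
size-2^2 implicants → --00  -0-0(✓)  -0-1(✓)  -00-(✓)  -01-(✓)  00--(✓)  1-0-  10--(✓)
size-2^3 implicants → -0--
Unchecked terms (primes): --00, -0--, 0-11, 1-0-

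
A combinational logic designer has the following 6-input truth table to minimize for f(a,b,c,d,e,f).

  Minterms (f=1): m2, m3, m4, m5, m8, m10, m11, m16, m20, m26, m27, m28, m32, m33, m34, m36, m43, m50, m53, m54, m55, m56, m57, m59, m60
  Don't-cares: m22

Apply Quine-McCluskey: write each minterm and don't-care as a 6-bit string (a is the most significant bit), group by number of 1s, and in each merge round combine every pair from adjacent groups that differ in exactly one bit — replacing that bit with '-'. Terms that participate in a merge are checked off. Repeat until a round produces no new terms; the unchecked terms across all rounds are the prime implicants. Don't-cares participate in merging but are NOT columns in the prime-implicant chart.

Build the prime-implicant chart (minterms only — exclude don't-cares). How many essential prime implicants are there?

[col 0] 000010*, 000011*, 000100*, 000101*, 001000*, 001010*, 001011*, 010000*, 010100*, 010110*, 011010*, 011011*, 011100*, 100000*, 100001*, 100010*, 100100*, 101011*, 110010*, 110101*, 110110*, 110111*, 111000*, 111001*, 111011*, 111100*
[col 1] -00010, -00100, -01011*, -10110, -11011*, -11100, 0-0100, 0-1010*, 0-1011*, 00-010*, 00-011*, 00001-*, 00010-, 0010-0, 00101-*, 01-100, 010-00, 0101-0, 01101-*, 1-0010, 1-1011*, 100-00, 1000-0, 10000-, 110-10, 1101-1, 11011-, 111-00, 1110-1, 11100-
[col 2] --1011, 0-101-, 00-01-
Prime implicants: --1011, -00010, -00100, -10110, -11100, 0-0100, 0-101-, 00-01-, 00010-, 0010-0, 01-100, 010-00, 0101-0, 1-0010, 100-00, 1000-0, 10000-, 110-10, 1101-1, 11011-, 111-00, 1110-1, 11100-
PI chart (minterm → PIs covering it):
  2 | -00010,00-01-
  3 | 00-01-  (sole → essential)
  4 | -00100,0-0100,00010-
  5 | 00010-  (sole → essential)
  8 | 0010-0  (sole → essential)
  10 | 0-101-,00-01-,0010-0
  11 | --1011,0-101-,00-01-
  16 | 010-00  (sole → essential)
  20 | 0-0100,01-100,010-00,0101-0
  26 | 0-101-  (sole → essential)
  27 | --1011,0-101-
  28 | -11100,01-100
  32 | 100-00,1000-0,10000-
  33 | 10000-  (sole → essential)
  34 | -00010,1-0010,1000-0
  36 | -00100,100-00
  43 | --1011  (sole → essential)
  50 | 1-0010,110-10
  53 | 1101-1  (sole → essential)
  54 | -10110,110-10,11011-
  55 | 1101-1,11011-
  56 | 111-00,11100-
  57 | 1110-1,11100-
  59 | --1011,1110-1
  60 | -11100,111-00
Essential prime implicants: --1011, 0-101-, 00-01-, 00010-, 0010-0, 010-00, 10000-, 1101-1

8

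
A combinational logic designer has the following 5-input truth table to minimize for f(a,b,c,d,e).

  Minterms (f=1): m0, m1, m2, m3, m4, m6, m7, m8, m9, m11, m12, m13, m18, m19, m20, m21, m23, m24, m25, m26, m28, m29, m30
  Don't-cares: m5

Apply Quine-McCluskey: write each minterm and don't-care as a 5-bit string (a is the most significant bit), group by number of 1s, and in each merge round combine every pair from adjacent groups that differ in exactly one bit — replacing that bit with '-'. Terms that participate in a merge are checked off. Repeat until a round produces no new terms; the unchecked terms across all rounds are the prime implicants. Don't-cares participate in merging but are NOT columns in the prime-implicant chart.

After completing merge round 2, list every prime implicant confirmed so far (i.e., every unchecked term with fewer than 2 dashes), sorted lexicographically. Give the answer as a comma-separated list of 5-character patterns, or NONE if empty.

1-010

size-2^0 implicants → 00000(✓)  00001(✓)  00010(✓)  00011(✓)  00100(✓)  00101(✓)  00110(✓)  00111(✓)  01000(✓)  01001(✓)  01011(✓)  01100(✓)  01101(✓)  10010(✓)  10011(✓)  10100(✓)  10101(✓)  10111(✓)  11000(✓)  11001(✓)  11010(✓)  11100(✓)  11101(✓)  11110(✓)
size-2^1 implicants → -0010(✓)  -0011(✓)  -0100(✓)  -0101(✓)  -0111(✓)  -1000(✓)  -1001(✓)  -1100(✓)  -1101(✓)  0-000(✓)  0-001(✓)  0-011(✓)  0-100(✓)  0-101(✓)  00-00(✓)  00-01(✓)  00-10(✓)  00-11(✓)  000-0(✓)  000-1(✓)  0000-(✓)  0001-(✓)  001-0(✓)  001-1(✓)  0010-(✓)  0011-(✓)  01-00(✓)  01-01(✓)  010-1(✓)  0100-(✓)  0110-(✓)  1-010  1-100(✓)  1-101(✓)  10-11(✓)  1001-(✓)  101-1(✓)  1010-(✓)  11-00(✓)  11-01(✓)  11-10(✓)  110-0(✓)  1100-(✓)  111-0(✓)  1110-(✓)
size-2^2 implicants → --100(✓)  --101(✓)  -0-11  -001-  -01-1  -010-(✓)  -1-00(✓)  -1-01(✓)  -100-(✓)  -110-(✓)  0--00(✓)  0--01(✓)  0-0-1  0-00-(✓)  0-10-(✓)  00--0(✓)  00--1(✓)  00-0-(✓)  00-1-(✓)  000--(✓)  001--(✓)  01-0-(✓)  1-10-(✓)  11--0  11-0-(✓)
size-2^3 implicants → --10-  -1-0-  0--0-  00---
Unchecked terms (primes): --10-, -0-11, -001-, -01-1, -1-0-, 0--0-, 0-0-1, 00---, 1-010, 11--0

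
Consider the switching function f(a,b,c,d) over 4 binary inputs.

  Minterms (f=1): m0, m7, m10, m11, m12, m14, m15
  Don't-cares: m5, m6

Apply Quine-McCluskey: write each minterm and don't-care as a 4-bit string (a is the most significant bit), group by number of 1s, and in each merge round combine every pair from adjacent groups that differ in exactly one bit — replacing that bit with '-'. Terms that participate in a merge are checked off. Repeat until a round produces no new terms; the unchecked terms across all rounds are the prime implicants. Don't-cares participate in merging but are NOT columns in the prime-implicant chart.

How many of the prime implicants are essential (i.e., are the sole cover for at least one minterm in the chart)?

3

[col 0] 0000, 0101*, 0110*, 0111*, 1010*, 1011*, 1100*, 1110*, 1111*
[col 1] -110*, -111*, 01-1, 011-*, 1-10*, 1-11*, 101-*, 11-0, 111-*
[col 2] -11-, 1-1-
Prime implicants: -11-, 0000, 01-1, 1-1-, 11-0
PI chart (minterm → PIs covering it):
  0 | 0000  (sole → essential)
  7 | -11-,01-1
  10 | 1-1-  (sole → essential)
  11 | 1-1-  (sole → essential)
  12 | 11-0  (sole → essential)
  14 | -11-,1-1-,11-0
  15 | -11-,1-1-
Essential prime implicants: 0000, 1-1-, 11-0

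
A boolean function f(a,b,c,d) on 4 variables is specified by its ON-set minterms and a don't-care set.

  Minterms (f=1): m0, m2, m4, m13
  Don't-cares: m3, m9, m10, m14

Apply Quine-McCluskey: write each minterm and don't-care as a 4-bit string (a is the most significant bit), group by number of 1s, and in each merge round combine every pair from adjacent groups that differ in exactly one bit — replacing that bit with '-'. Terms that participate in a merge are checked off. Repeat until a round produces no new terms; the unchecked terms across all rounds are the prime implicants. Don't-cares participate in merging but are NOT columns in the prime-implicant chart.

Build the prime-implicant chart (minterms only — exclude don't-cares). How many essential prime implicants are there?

Round 0: 0000✓ 0010✓ 0011✓ 0100✓ 1001✓ 1010✓ 1101✓ 1110✓
Round 1: -010 0-00 00-0 001- 1-01 1-10
PIs = {-010, 0-00, 00-0, 001-, 1-01, 1-10}
Coverage chart:
  m0: 0-00,00-0
  m2: -010,00-0,001-
  m4: 0-00 ←essential
  m13: 1-01 ←essential
Essential: 0-00, 1-01

2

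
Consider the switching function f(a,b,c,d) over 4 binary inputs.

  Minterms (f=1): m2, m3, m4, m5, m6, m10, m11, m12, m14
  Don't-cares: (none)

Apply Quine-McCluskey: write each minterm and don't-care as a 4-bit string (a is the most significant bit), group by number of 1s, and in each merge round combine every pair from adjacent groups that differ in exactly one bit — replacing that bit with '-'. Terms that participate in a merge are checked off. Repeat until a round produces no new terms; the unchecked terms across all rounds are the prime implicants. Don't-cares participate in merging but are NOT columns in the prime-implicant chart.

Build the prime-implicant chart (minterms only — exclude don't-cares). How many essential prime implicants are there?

Round 0: 0010✓ 0011✓ 0100✓ 0101✓ 0110✓ 1010✓ 1011✓ 1100✓ 1110✓
Round 1: -010✓ -011✓ -100✓ -110✓ 0-10✓ 001-✓ 01-0✓ 010- 1-10✓ 101-✓ 11-0✓
Round 2: --10 -01- -1-0
PIs = {--10, -01-, -1-0, 010-}
Coverage chart:
  m2: --10,-01-
  m3: -01- ←essential
  m4: -1-0,010-
  m5: 010- ←essential
  m6: --10,-1-0
  m10: --10,-01-
  m11: -01- ←essential
  m12: -1-0 ←essential
  m14: --10,-1-0
Essential: -01-, -1-0, 010-

3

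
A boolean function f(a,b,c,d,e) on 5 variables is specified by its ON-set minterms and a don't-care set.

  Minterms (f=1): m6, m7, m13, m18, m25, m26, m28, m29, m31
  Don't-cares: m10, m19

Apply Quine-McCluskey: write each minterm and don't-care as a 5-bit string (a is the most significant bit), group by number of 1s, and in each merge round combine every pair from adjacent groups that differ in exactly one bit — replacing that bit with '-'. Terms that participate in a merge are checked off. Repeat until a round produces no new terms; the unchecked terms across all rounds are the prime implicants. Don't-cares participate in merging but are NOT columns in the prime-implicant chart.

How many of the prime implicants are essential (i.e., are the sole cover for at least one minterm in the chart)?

5

Round 0: 00110✓ 00111✓ 01010✓ 01101✓ 10010✓ 10011✓ 11001✓ 11010✓ 11100✓ 11101✓ 11111✓
Round 1: -1010 -1101 0011- 1-010 1001- 11-01 111-1 1110-
PIs = {-1010, -1101, 0011-, 1-010, 1001-, 11-01, 111-1, 1110-}
Coverage chart:
  m6: 0011- ←essential
  m7: 0011- ←essential
  m13: -1101 ←essential
  m18: 1-010,1001-
  m25: 11-01 ←essential
  m26: -1010,1-010
  m28: 1110- ←essential
  m29: -1101,11-01,111-1,1110-
  m31: 111-1 ←essential
Essential: -1101, 0011-, 11-01, 111-1, 1110-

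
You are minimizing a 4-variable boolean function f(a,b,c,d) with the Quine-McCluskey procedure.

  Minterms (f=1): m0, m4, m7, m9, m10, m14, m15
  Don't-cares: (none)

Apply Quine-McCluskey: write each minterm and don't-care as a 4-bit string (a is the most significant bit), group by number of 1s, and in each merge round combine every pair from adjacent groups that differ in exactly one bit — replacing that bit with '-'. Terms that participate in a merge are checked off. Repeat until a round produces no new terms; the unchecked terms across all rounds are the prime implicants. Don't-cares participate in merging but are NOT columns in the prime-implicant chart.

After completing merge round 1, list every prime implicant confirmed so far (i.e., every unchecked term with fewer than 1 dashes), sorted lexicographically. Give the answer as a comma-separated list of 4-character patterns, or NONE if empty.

[col 0] 0000*, 0100*, 0111*, 1001, 1010*, 1110*, 1111*
[col 1] -111, 0-00, 1-10, 111-
Prime implicants: -111, 0-00, 1-10, 1001, 111-

1001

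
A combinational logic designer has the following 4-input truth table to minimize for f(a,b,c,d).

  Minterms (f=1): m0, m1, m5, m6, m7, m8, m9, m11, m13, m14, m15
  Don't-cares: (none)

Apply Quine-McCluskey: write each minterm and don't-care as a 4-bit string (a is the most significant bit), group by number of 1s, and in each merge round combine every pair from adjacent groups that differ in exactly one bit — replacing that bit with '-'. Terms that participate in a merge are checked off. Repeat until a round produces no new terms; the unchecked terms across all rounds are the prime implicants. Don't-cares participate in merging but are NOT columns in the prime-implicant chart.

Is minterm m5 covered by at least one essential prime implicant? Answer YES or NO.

NO

[col 0] 0000*, 0001*, 0101*, 0110*, 0111*, 1000*, 1001*, 1011*, 1101*, 1110*, 1111*
[col 1] -000*, -001*, -101*, -110*, -111*, 0-01*, 000-*, 01-1*, 011-*, 1-01*, 1-11*, 10-1*, 100-*, 11-1*, 111-*
[col 2] --01, -00-, -1-1, -11-, 1--1
Prime implicants: --01, -00-, -1-1, -11-, 1--1
PI chart (minterm → PIs covering it):
  0 | -00-  (sole → essential)
  1 | --01,-00-
  5 | --01,-1-1
  6 | -11-  (sole → essential)
  7 | -1-1,-11-
  8 | -00-  (sole → essential)
  9 | --01,-00-,1--1
  11 | 1--1  (sole → essential)
  13 | --01,-1-1,1--1
  14 | -11-  (sole → essential)
  15 | -1-1,-11-,1--1
Essential prime implicants: -00-, -11-, 1--1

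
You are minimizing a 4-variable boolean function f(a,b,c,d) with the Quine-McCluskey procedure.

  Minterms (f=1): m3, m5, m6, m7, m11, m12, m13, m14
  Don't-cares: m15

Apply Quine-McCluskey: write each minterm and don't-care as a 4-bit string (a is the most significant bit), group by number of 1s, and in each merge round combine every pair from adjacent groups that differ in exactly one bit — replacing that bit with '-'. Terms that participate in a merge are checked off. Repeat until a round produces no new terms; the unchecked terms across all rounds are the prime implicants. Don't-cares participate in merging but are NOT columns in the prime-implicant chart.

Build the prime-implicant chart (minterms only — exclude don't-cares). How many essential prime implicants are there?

size-2^0 implicants → 0011(✓)  0101(✓)  0110(✓)  0111(✓)  1011(✓)  1100(✓)  1101(✓)  1110(✓)  1111(✓)
size-2^1 implicants → -011(✓)  -101(✓)  -110(✓)  -111(✓)  0-11(✓)  01-1(✓)  011-(✓)  1-11(✓)  11-0(✓)  11-1(✓)  110-(✓)  111-(✓)
size-2^2 implicants → --11  -1-1  -11-  11--
Unchecked terms (primes): --11, -1-1, -11-, 11--
Minterm coverage:
  m3 ⊆ --11 [E]
  m5 ⊆ -1-1 [E]
  m6 ⊆ -11- [E]
  m7 ⊆ --11,-1-1,-11-
  m11 ⊆ --11 [E]
  m12 ⊆ 11-- [E]
  m13 ⊆ -1-1,11--
  m14 ⊆ -11-,11--
E = {--11, -1-1, -11-, 11--}

4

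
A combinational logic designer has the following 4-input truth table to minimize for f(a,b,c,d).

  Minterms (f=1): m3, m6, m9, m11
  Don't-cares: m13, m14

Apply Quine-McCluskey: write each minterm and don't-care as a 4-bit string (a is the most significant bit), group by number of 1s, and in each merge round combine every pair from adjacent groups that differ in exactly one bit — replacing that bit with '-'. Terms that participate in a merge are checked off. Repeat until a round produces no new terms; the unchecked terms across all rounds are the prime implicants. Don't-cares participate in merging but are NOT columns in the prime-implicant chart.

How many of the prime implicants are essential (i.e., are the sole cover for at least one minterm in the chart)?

2

[col 0] 0011*, 0110*, 1001*, 1011*, 1101*, 1110*
[col 1] -011, -110, 1-01, 10-1
Prime implicants: -011, -110, 1-01, 10-1
PI chart (minterm → PIs covering it):
  3 | -011  (sole → essential)
  6 | -110  (sole → essential)
  9 | 1-01,10-1
  11 | -011,10-1
Essential prime implicants: -011, -110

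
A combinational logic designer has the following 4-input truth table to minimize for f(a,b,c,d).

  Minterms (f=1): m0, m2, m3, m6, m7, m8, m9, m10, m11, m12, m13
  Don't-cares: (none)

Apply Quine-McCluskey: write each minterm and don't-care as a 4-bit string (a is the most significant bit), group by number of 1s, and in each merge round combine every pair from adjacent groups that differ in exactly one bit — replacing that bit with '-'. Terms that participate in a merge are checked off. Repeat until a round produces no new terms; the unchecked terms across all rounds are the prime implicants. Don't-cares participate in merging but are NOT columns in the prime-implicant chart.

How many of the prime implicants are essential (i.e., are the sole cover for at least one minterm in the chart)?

Round 0: 0000✓ 0010✓ 0011✓ 0110✓ 0111✓ 1000✓ 1001✓ 1010✓ 1011✓ 1100✓ 1101✓
Round 1: -000✓ -010✓ -011✓ 0-10✓ 0-11✓ 00-0✓ 001-✓ 011-✓ 1-00✓ 1-01✓ 10-0✓ 10-1✓ 100-✓ 101-✓ 110-✓
Round 2: -0-0 -01- 0-1- 1-0- 10--
PIs = {-0-0, -01-, 0-1-, 1-0-, 10--}
Coverage chart:
  m0: -0-0 ←essential
  m2: -0-0,-01-,0-1-
  m3: -01-,0-1-
  m6: 0-1- ←essential
  m7: 0-1- ←essential
  m8: -0-0,1-0-,10--
  m9: 1-0-,10--
  m10: -0-0,-01-,10--
  m11: -01-,10--
  m12: 1-0- ←essential
  m13: 1-0- ←essential
Essential: -0-0, 0-1-, 1-0-

3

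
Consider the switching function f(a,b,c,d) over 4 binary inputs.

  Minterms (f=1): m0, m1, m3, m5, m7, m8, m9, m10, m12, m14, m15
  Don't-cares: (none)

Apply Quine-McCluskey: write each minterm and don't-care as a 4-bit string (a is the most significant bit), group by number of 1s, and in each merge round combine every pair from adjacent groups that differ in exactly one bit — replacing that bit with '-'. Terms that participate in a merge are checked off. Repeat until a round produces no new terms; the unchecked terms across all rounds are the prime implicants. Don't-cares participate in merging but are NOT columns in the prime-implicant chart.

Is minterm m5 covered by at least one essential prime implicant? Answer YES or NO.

size-2^0 implicants → 0000(✓)  0001(✓)  0011(✓)  0101(✓)  0111(✓)  1000(✓)  1001(✓)  1010(✓)  1100(✓)  1110(✓)  1111(✓)
size-2^1 implicants → -000(✓)  -001(✓)  -111  0-01(✓)  0-11(✓)  00-1(✓)  000-(✓)  01-1(✓)  1-00(✓)  1-10(✓)  10-0(✓)  100-(✓)  11-0(✓)  111-
size-2^2 implicants → -00-  0--1  1--0
Unchecked terms (primes): -00-, -111, 0--1, 1--0, 111-
Minterm coverage:
  m0 ⊆ -00- [E]
  m1 ⊆ -00-,0--1
  m3 ⊆ 0--1 [E]
  m5 ⊆ 0--1 [E]
  m7 ⊆ -111,0--1
  m8 ⊆ -00-,1--0
  m9 ⊆ -00- [E]
  m10 ⊆ 1--0 [E]
  m12 ⊆ 1--0 [E]
  m14 ⊆ 1--0,111-
  m15 ⊆ -111,111-
E = {-00-, 0--1, 1--0}

YES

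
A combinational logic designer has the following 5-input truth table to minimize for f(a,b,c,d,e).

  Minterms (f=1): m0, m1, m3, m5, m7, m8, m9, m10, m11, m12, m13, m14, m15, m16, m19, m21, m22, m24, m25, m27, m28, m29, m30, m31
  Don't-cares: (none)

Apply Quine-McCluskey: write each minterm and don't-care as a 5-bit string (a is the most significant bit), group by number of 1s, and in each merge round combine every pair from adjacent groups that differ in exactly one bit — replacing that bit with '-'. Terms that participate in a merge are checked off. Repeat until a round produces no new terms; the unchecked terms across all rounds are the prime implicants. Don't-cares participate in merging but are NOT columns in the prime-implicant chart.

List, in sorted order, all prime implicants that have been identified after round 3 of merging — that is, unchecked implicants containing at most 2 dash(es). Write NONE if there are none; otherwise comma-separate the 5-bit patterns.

size-2^0 implicants → 00000(✓)  00001(✓)  00011(✓)  00101(✓)  00111(✓)  01000(✓)  01001(✓)  01010(✓)  01011(✓)  01100(✓)  01101(✓)  01110(✓)  01111(✓)  10000(✓)  10011(✓)  10101(✓)  10110(✓)  11000(✓)  11001(✓)  11011(✓)  11100(✓)  11101(✓)  11110(✓)  11111(✓)
size-2^1 implicants → -0000(✓)  -0011(✓)  -0101(✓)  -1000(✓)  -1001(✓)  -1011(✓)  -1100(✓)  -1101(✓)  -1110(✓)  -1111(✓)  0-000(✓)  0-001(✓)  0-011(✓)  0-101(✓)  0-111(✓)  00-01(✓)  00-11(✓)  000-1(✓)  0000-(✓)  001-1(✓)  01-00(✓)  01-01(✓)  01-10(✓)  01-11(✓)  010-0(✓)  010-1(✓)  0100-(✓)  0101-(✓)  011-0(✓)  011-1(✓)  0110-(✓)  0111-(✓)  1-000(✓)  1-011(✓)  1-101(✓)  1-110  11-00(✓)  11-01(✓)  11-11(✓)  110-1(✓)  1100-(✓)  111-0(✓)  111-1(✓)  1110-(✓)  1111-(✓)
size-2^2 implicants → --000  --011  --101  -1-00(✓)  -1-01(✓)  -1-11(✓)  -10-1(✓)  -100-(✓)  -11-0(✓)  -11-1(✓)  -110-(✓)  -111-(✓)  0--01(✓)  0--11(✓)  0-0-1(✓)  0-00-  0-1-1(✓)  00--1(✓)  01--0(✓)  01--1(✓)  01-0-(✓)  01-1-(✓)  010--(✓)  011--(✓)  11--1(✓)  11-0-(✓)  111--(✓)
size-2^3 implicants → -1--1  -1-0-  -11--  0---1  01---
Unchecked terms (primes): --000, --011, --101, -1--1, -1-0-, -11--, 0---1, 0-00-, 01---, 1-110

--000, --011, --101, 0-00-, 1-110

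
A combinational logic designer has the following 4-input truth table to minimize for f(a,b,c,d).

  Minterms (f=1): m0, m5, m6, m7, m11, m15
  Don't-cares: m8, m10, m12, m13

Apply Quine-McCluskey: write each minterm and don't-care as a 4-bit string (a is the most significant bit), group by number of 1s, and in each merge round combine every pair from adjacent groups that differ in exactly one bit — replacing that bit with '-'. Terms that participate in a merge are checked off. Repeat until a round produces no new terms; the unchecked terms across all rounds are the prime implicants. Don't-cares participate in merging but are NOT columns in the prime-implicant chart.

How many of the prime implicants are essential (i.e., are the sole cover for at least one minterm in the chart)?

size-2^0 implicants → 0000(✓)  0101(✓)  0110(✓)  0111(✓)  1000(✓)  1010(✓)  1011(✓)  1100(✓)  1101(✓)  1111(✓)
size-2^1 implicants → -000  -101(✓)  -111(✓)  01-1(✓)  011-  1-00  1-11  10-0  101-  11-1(✓)  110-
size-2^2 implicants → -1-1
Unchecked terms (primes): -000, -1-1, 011-, 1-00, 1-11, 10-0, 101-, 110-
Minterm coverage:
  m0 ⊆ -000 [E]
  m5 ⊆ -1-1 [E]
  m6 ⊆ 011- [E]
  m7 ⊆ -1-1,011-
  m11 ⊆ 1-11,101-
  m15 ⊆ -1-1,1-11
E = {-000, -1-1, 011-}

3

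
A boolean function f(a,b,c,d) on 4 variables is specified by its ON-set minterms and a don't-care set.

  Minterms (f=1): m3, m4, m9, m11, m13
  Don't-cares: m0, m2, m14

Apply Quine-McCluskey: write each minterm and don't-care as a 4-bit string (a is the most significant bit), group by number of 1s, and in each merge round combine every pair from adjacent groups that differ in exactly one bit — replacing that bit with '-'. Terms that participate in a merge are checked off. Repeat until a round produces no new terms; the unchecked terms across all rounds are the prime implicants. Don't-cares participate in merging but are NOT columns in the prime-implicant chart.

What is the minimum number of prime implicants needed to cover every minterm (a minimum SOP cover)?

3

size-2^0 implicants → 0000(✓)  0010(✓)  0011(✓)  0100(✓)  1001(✓)  1011(✓)  1101(✓)  1110
size-2^1 implicants → -011  0-00  00-0  001-  1-01  10-1
Unchecked terms (primes): -011, 0-00, 00-0, 001-, 1-01, 10-1, 1110
Minterm coverage:
  m3 ⊆ -011,001-
  m4 ⊆ 0-00 [E]
  m9 ⊆ 1-01,10-1
  m11 ⊆ -011,10-1
  m13 ⊆ 1-01 [E]
E = {0-00, 1-01}
Petrick residual → -011
Cover = b'cd + a'c'd' + ac'd  |cover|=3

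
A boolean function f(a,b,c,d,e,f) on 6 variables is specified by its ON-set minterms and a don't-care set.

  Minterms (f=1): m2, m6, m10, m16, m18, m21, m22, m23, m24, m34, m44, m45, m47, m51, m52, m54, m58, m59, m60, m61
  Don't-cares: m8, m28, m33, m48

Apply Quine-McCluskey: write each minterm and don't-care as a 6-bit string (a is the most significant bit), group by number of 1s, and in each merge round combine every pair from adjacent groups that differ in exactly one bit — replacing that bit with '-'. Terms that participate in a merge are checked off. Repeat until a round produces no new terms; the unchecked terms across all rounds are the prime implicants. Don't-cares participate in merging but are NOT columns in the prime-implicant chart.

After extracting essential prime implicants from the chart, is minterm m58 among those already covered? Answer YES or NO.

YES

Round 0: 000010✓ 000110✓ 001000✓ 001010✓ 010000✓ 010010✓ 010101✓ 010110✓ 010111✓ 011000✓ 011100✓ 100001 100010✓ 101100✓ 101101✓ 101111✓ 110000✓ 110011✓ 110100✓ 110110✓ 111010✓ 111011✓ 111100✓ 111101✓
Round 1: -00010 -10000 -10110 -11100 0-0010✓ 0-0110✓ 0-1000 00-010 000-10✓ 0010-0 01-000 010-10✓ 0100-0 0101-1 01011- 011-00 1-1100✓ 1-1101✓ 1011-1 10110-✓ 11-011 11-100 110-00 1101-0 11101- 11110-✓
Round 2: 0-0-10 1-110-
PIs = {-00010, -10000, -10110, -11100, 0-0-10, 0-1000, 00-010, 0010-0, 01-000, 0100-0, 0101-1, 01011-, 011-00, 1-110-, 100001, 1011-1, 11-011, 11-100, 110-00, 1101-0, 11101-}
Coverage chart:
  m2: -00010,0-0-10,00-010
  m6: 0-0-10 ←essential
  m10: 00-010,0010-0
  m16: -10000,01-000,0100-0
  m18: 0-0-10,0100-0
  m21: 0101-1 ←essential
  m22: -10110,0-0-10,01011-
  m23: 0101-1,01011-
  m24: 0-1000,01-000,011-00
  m34: -00010 ←essential
  m44: 1-110- ←essential
  m45: 1-110-,1011-1
  m47: 1011-1 ←essential
  m51: 11-011 ←essential
  m52: 11-100,110-00,1101-0
  m54: -10110,1101-0
  m58: 11101- ←essential
  m59: 11-011,11101-
  m60: -11100,1-110-,11-100
  m61: 1-110- ←essential
Essential: -00010, 0-0-10, 0101-1, 1-110-, 1011-1, 11-011, 11101-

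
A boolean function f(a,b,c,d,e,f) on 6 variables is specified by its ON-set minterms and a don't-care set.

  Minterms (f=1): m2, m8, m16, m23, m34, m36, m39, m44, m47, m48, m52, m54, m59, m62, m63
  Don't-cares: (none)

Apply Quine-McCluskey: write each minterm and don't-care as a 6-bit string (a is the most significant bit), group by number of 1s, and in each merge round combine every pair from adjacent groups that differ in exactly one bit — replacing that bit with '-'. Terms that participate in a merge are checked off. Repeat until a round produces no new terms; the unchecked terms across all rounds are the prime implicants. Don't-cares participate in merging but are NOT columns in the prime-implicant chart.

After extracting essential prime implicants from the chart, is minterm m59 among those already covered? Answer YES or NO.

[col 0] 000010*, 001000, 010000*, 010111, 100010*, 100100*, 100111*, 101100*, 101111*, 110000*, 110100*, 110110*, 111011*, 111110*, 111111*
[col 1] -00010, -10000, 1-0100, 1-1111, 10-100, 10-111, 11-110, 110-00, 1101-0, 111-11, 11111-
Prime implicants: -00010, -10000, 001000, 010111, 1-0100, 1-1111, 10-100, 10-111, 11-110, 110-00, 1101-0, 111-11, 11111-
PI chart (minterm → PIs covering it):
  2 | -00010  (sole → essential)
  8 | 001000  (sole → essential)
  16 | -10000  (sole → essential)
  23 | 010111  (sole → essential)
  34 | -00010  (sole → essential)
  36 | 1-0100,10-100
  39 | 10-111  (sole → essential)
  44 | 10-100  (sole → essential)
  47 | 1-1111,10-111
  48 | -10000,110-00
  52 | 1-0100,110-00,1101-0
  54 | 11-110,1101-0
  59 | 111-11  (sole → essential)
  62 | 11-110,11111-
  63 | 1-1111,111-11,11111-
Essential prime implicants: -00010, -10000, 001000, 010111, 10-100, 10-111, 111-11

YES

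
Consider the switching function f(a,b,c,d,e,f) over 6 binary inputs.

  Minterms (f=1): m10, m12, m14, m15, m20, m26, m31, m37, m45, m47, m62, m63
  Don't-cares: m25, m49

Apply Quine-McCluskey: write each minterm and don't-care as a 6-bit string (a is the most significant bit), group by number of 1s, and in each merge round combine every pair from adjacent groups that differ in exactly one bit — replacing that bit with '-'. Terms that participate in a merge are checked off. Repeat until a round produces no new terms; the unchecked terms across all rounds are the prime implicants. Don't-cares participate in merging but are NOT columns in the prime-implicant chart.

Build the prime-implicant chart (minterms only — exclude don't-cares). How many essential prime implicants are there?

[col 0] 001010*, 001100*, 001110*, 001111*, 010100, 011001, 011010*, 011111*, 100101*, 101101*, 101111*, 110001, 111110*, 111111*
[col 1] -01111*, -11111*, 0-1010, 0-1111*, 001-10, 0011-0, 00111-, 1-1111*, 10-101, 1011-1, 11111-
[col 2] --1111
Prime implicants: --1111, 0-1010, 001-10, 0011-0, 00111-, 010100, 011001, 10-101, 1011-1, 110001, 11111-
PI chart (minterm → PIs covering it):
  10 | 0-1010,001-10
  12 | 0011-0  (sole → essential)
  14 | 001-10,0011-0,00111-
  15 | --1111,00111-
  20 | 010100  (sole → essential)
  26 | 0-1010  (sole → essential)
  31 | --1111  (sole → essential)
  37 | 10-101  (sole → essential)
  45 | 10-101,1011-1
  47 | --1111,1011-1
  62 | 11111-  (sole → essential)
  63 | --1111,11111-
Essential prime implicants: --1111, 0-1010, 0011-0, 010100, 10-101, 11111-

6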